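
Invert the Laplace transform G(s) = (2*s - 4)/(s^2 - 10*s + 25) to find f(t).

Factor the denominator: s^2 - 10*s + 25 = (s - 5)^2.
Partial fraction decomposition gives [2/(s - 5)] + [6/(s - 5)^2].
Invert each term: 2/(s - 5) ↔ 2e^(5t); 6/(s - 5)^2 ↔ 6t·e^(5t).

f(t) = 6*t*exp(5*t) + 2*exp(5*t)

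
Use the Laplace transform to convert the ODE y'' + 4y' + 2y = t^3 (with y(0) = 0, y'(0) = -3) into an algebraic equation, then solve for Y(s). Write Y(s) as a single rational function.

Y(s) = (-3*s^4 + 6)/(s^6 + 4*s^5 + 2*s^4)

Transform both sides with L{·}.
Using L{y''} = s^2 Y - s·y(0) - y'(0) and L{y'} = sY - y(0), with y(0) = 0, y'(0) = -3, the left side becomes (s^2 + 4*s + 2)Y - (-3).
The right side is L{t^3} = 6/s^4.
So (s^2 + 4*s + 2)Y = 6/s^4 + (-3).
Isolate Y and clear denominators.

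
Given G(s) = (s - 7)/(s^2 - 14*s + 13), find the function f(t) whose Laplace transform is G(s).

Rewrite the denominator: s^2 - 14*s + 13 = (s - 7)^2 - 36.
The form in (s - 7) signals a first-shifting-theorem factor e^(7t).
Since L{cosh(6t)} = s/(s^2 - 36), the inverse is e^(7*t)*cosh(6*t).

f(t) = exp(7*t)*cosh(6*t)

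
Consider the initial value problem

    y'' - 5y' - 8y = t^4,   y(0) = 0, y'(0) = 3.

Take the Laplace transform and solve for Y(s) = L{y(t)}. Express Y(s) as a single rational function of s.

Apply the Laplace transform to the equation.
The derivative rules (L{y''} = s^2 Y - s·y(0) - y'(0) and L{y'} = sY - y(0), with y(0) = 0, y'(0) = 3) turn the left side into (s^2 - 5*s - 8)Y - (3).
The right side is L{t^4} = 24/s^5.
So (s^2 - 5*s - 8)Y = 24/s^5 + (3).
Divide through and combine into a single rational function.

Y(s) = (3*s^5 + 24)/(s^7 - 5*s^6 - 8*s^5)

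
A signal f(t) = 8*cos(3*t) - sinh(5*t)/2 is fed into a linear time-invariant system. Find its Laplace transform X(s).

Apply the Laplace transform termwise.
(8)·[L{cos(3t)} = s/(s^2 + 9)]; (-1/2)·[L{sinh(5t)} = 5/(s^2 - 25)].

X(s) = 8*s/(s^2 + 9) - 5/(2*(s^2 - 25))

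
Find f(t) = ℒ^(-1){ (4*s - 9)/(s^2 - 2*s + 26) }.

f(t) = -exp(t)*sin(5*t) + 4*exp(t)*cos(5*t)

Complete the square in the denominator: s^2 - 2*s + 26 = (s - 1)^2 + 5^2.
Split the numerator to match: 4*s - 9 = 4·(s - 1) - 1·5.
Invert each term: 4·(s - 1)/((s - 1)^2 + 25) ↔ 4e^(t)cos(5t); -1·5/((s - 1)^2 + 25) ↔ -e^(t)sin(5t).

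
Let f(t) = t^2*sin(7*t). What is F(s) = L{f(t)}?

F(s) = 14*(3*s^2 - 49)/(s^2 + 49)^3

L{sin(7t)} = 7/(s^2 + 49).
Then apply L{t^2·g(t)} = (-1)^2 d^2/ds^2[G(s)] with G(s) = 7/(s^2 + 49):
differentiating 2 times and applying the sign gives 14*(3*s^2 - 49)/(s^2 + 49)^3.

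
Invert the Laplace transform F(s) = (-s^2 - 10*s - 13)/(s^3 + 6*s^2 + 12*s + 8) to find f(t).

f(t) = 3*t^2*exp(-2*t)/2 - 6*t*exp(-2*t) - exp(-2*t)

Factor the denominator: s^3 + 6*s^2 + 12*s + 8 = (s + 2)^3.
Partial fraction decomposition gives [-1/(s + 2)] + [-6/(s + 2)^2] + [3/(s + 2)^3].
Invert each term: -1/(s + 2) ↔ -e^(-2t); -6/(s + 2)^2 ↔ -6t·e^(-2t); 3/(s + 2)^3 ↔ (3/2)t^2·e^(-2t).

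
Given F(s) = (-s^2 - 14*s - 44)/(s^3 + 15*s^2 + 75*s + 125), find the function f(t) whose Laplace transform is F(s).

f(t) = t^2*exp(-5*t)/2 - 4*t*exp(-5*t) - exp(-5*t)

Factor the denominator: s^3 + 15*s^2 + 75*s + 125 = (s + 5)^3.
Partial fraction decomposition gives [-1/(s + 5)] + [-4/(s + 5)^2] + [(s + 5)^(-3)].
Invert each term: -1/(s + 5) ↔ -e^(-5t); -4/(s + 5)^2 ↔ -4t·e^(-5t); 1/(s + 5)^3 ↔ (1/2)t^2·e^(-5t).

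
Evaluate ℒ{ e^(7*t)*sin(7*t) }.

L{sin(7t)} = 7/(s^2 + 49).
By the first shifting theorem, multiplying by e^(7t) replaces s with s - 7.

7/((s - 7)^2 + 49)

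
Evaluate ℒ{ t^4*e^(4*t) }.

24/(s - 4)^5

L{t^4} = 4!/s^5 = 24/s^5.
By the first shifting theorem, multiplying by e^(4t) replaces s with s - 4.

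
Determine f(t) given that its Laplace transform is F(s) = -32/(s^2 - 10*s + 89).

Rewrite the denominator: s^2 - 10*s + 89 = (s - 5)^2 + 64.
The form in (s - 5) signals a first-shifting-theorem factor e^(5t).
Since L{sin(8t)} = 8/(s^2 + 64), the inverse is exp(5*t)*sin(8*t), scaled by -4.

f(t) = -4*exp(5*t)*sin(8*t)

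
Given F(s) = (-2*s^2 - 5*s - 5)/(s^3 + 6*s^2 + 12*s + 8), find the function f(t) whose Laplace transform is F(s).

f(t) = -3*t^2*exp(-2*t)/2 + 3*t*exp(-2*t) - 2*exp(-2*t)

Factor the denominator: s^3 + 6*s^2 + 12*s + 8 = (s + 2)^3.
Partial fraction decomposition gives [-2/(s + 2)] + [3/(s + 2)^2] + [-3/(s + 2)^3].
Invert each term: -2/(s + 2) ↔ -2e^(-2t); 3/(s + 2)^2 ↔ 3t·e^(-2t); -3/(s + 2)^3 ↔ (-3/2)t^2·e^(-2t).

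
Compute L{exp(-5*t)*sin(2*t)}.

L{sin(2t)} = 2/(s^2 + 4).
By the first shifting theorem, multiplying by e^(-5t) replaces s with s + 5.

2/((s + 5)^2 + 4)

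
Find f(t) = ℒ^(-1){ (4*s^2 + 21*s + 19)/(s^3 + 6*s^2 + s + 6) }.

Factor the denominator: s^3 + 6*s^2 + s + 6 = (s + 6)*(s^2 + 1).
Partial fraction decomposition gives [1/(s + 6)] + [3*s/(s^2 + 1)] + [3/(s^2 + 1)].
Invert each term: 1/(s + 6) ↔ e^(-6t); 3·s/(s^2 + 1) ↔ 3cos(t); 3·1/(s^2 + 1) ↔ 3sin(t).

f(t) = 3*sin(t) + 3*cos(t) + exp(-6*t)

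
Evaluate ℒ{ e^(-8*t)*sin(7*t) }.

L{sin(7t)} = 7/(s^2 + 49).
By the first shifting theorem, multiplying by e^(-8t) replaces s with s + 8.

7/((s + 8)^2 + 49)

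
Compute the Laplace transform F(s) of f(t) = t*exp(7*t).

F(s) = (s - 7)^(-2)

L{e^(7t)} = 1/(s - 7).
Then apply L{t·g(t)} = -d/ds[G(s)] with G(s) = 1/(s - 7):
differentiating 1 time and applying the sign gives (s - 7)^(-2).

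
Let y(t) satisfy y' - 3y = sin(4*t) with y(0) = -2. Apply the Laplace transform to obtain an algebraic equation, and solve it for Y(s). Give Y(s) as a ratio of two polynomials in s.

Y(s) = (-2*s^2 - 28)/(s^3 - 3*s^2 + 16*s - 48)

Transform both sides with L{·}.
Using L{y'} = sY - y(0) = sY - (-2), the left side becomes (s - 3)Y - (-2).
The right side is L{sin(4*t)} = 4/(s^2 + 16).
So (s - 3)Y = 4/(s^2 + 16) + (-2).
Solve for Y(s) and write it as one ratio of polynomials.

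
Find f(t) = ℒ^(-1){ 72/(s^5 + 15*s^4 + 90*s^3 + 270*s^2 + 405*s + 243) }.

f(t) = 3*t^4*exp(-3*t)

Rewrite the denominator: s^5 + 15*s^4 + 90*s^3 + 270*s^2 + 405*s + 243 = (s + 3)^5.
The form in (s + 3) signals a first-shifting-theorem factor e^(-3t).
Since L{t^4} = 4!/s^5 = 24/s^5, the inverse is t^4*e^(-3*t), scaled by 3.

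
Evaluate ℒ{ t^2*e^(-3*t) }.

L{e^(-3t)} = 1/(s + 3).
Then apply L{t^2·g(t)} = (-1)^2 d^2/ds^2[H(s)] with H(s) = 1/(s + 3):
differentiating 2 times and applying the sign gives 2/(s + 3)^3.

2/(s + 3)^3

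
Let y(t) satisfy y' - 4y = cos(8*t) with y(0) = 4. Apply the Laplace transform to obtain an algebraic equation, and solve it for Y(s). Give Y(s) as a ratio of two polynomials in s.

Laplace-transform each side.
Using L{y'} = sY - y(0) = sY - 4, the left side becomes (s - 4)Y - (4).
The right side is L{cos(8*t)} = s/(s^2 + 64).
So (s - 4)Y = s/(s^2 + 64) + (4).
Isolate Y and clear denominators.

Y(s) = (4*s^2 + s + 256)/(s^3 - 4*s^2 + 64*s - 256)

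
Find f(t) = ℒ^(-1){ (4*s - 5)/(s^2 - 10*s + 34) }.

Complete the square in the denominator: s^2 - 10*s + 34 = (s - 5)^2 + 3^2.
Split the numerator to match: 4*s - 5 = 4·(s - 5) + 5·3.
Invert each term: 4·(s - 5)/((s - 5)^2 + 9) ↔ 4e^(5t)cos(3t); 5·3/((s - 5)^2 + 9) ↔ 5e^(5t)sin(3t).

f(t) = 5*exp(5*t)*sin(3*t) + 4*exp(5*t)*cos(3*t)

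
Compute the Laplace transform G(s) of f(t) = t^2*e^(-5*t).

L{e^(-5t)} = 1/(s + 5).
Then apply L{t^2·g(t)} = (-1)^2 d^2/ds^2[H(s)] with H(s) = 1/(s + 5):
differentiating 2 times and applying the sign gives 2/(s + 5)^3.

G(s) = 2/(s + 5)^3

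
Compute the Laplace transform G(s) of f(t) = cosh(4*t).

L{cosh(4t)} = s/(s^2 - 16).

G(s) = s/(s^2 - 16)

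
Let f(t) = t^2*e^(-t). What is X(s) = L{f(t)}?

X(s) = 2/(s + 1)^3

L{e^(-t)} = 1/(s + 1).
Then apply L{t^2·g(t)} = (-1)^2 d^2/ds^2[G(s)] with G(s) = 1/(s + 1):
differentiating 2 times and applying the sign gives 2/(s + 1)^3.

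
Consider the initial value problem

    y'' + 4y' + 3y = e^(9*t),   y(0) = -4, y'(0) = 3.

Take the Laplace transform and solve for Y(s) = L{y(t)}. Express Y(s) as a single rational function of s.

Take the Laplace transform of both sides.
Using L{y''} = s^2 Y - s·y(0) - y'(0) and L{y'} = sY - y(0), with y(0) = -4, y'(0) = 3, the left side becomes (s^2 + 4*s + 3)Y - (-4*s - 13).
The right side is L{e^(9*t)} = 1/(s - 9).
So (s^2 + 4*s + 3)Y = 1/(s - 9) + (-4*s - 13).
Isolate Y and clear denominators.

Y(s) = (-4*s^2 + 23*s + 118)/(s^3 - 5*s^2 - 33*s - 27)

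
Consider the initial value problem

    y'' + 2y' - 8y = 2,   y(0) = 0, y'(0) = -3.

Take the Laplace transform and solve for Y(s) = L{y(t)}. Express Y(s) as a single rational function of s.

Take the Laplace transform of both sides.
With L{y''} = s^2 Y - s·y(0) - y'(0) and L{y'} = sY - y(0), with y(0) = 0, y'(0) = -3: the LHS transforms to (s^2 + 2*s - 8)Y - (-3).
The right side is L{2} = 2/s.
So (s^2 + 2*s - 8)Y = 2/s + (-3).
Isolate Y and clear denominators.

Y(s) = (-3*s + 2)/(s^3 + 2*s^2 - 8*s)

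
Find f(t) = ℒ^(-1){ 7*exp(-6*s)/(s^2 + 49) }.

f(t) = Heaviside(t - 6)*(sin(7*t - 42))

The factor e^(-6s) signals a time shift by c = 6 (second shifting theorem).
L{sin(7t)} = 7/(s^2 + 49), so L^-1{7/(s^2 + 49)} = sin(7*t).
Hence the inverse is u(t - 6) times that function evaluated at t - 6.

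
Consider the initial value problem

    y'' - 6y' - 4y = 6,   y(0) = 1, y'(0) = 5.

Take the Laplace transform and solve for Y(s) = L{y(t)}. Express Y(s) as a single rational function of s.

Y(s) = (s^2 - s + 6)/(s^3 - 6*s^2 - 4*s)

Take the Laplace transform of both sides.
The derivative rules (L{y''} = s^2 Y - s·y(0) - y'(0) and L{y'} = sY - y(0), with y(0) = 1, y'(0) = 5) turn the left side into (s^2 - 6*s - 4)Y - (s - 1).
The right side is L{6} = 6/s.
So (s^2 - 6*s - 4)Y = 6/s + (s - 1).
Isolate Y and clear denominators.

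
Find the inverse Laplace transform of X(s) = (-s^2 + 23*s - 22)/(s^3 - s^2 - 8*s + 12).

4*t*exp(2*t) + 3*exp(2*t) - 4*exp(-3*t)

Factor the denominator: s^3 - s^2 - 8*s + 12 = (s - 2)^2*(s + 3).
Partial fraction decomposition gives [3/(s - 2)] + [4/(s - 2)^2] + [-4/(s + 3)].
Invert each term: 3/(s - 2) ↔ 3e^(2t); 4/(s - 2)^2 ↔ 4t·e^(2t); -4/(s + 3) ↔ -4e^(-3t).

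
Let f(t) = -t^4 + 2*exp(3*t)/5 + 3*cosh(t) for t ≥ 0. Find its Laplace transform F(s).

F(s) = 3*s/(s^2 - 1) + 2/(5*(s - 3)) - 24/s^5

By linearity of the Laplace transform, transform each term separately.
(3)·[L{cosh(t)} = s/(s^2 - 1)]; (2/5)·[L{e^(3t)} = 1/(s - 3)]; (-1)·[L{t^4} = 4!/s^5 = 24/s^5].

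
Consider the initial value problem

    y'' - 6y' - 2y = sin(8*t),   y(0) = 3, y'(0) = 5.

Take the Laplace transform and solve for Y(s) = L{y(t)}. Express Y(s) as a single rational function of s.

Y(s) = (3*s^3 - 13*s^2 + 192*s - 824)/(s^4 - 6*s^3 + 62*s^2 - 384*s - 128)

Laplace-transform each side.
Using L{y''} = s^2 Y - s·y(0) - y'(0) and L{y'} = sY - y(0), with y(0) = 3, y'(0) = 5, the left side becomes (s^2 - 6*s - 2)Y - (3*s - 13).
The right side is L{sin(8*t)} = 8/(s^2 + 64).
So (s^2 - 6*s - 2)Y = 8/(s^2 + 64) + (3*s - 13).
Solve for Y(s) and write it as one ratio of polynomials.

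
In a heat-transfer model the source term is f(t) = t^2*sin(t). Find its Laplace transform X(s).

X(s) = 2*(3*s^2 - 1)/(s^2 + 1)^3

L{sin(t)} = 1/(s^2 + 1).
Then apply L{t^2·g(t)} = (-1)^2 d^2/ds^2[G(s)] with G(s) = 1/(s^2 + 1):
differentiating 2 times and applying the sign gives 2*(3*s^2 - 1)/(s^2 + 1)^3.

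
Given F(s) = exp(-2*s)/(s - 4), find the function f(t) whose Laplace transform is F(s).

f(t) = Heaviside(t - 2)*(exp(4*t - 8))

The factor e^(-2s) signals a time shift by c = 2 (second shifting theorem).
L{e^(4t)} = 1/(s - 4), so L^-1{1/(s - 4)} = exp(4*t).
Hence the inverse is u(t - 2) times that function evaluated at t - 2.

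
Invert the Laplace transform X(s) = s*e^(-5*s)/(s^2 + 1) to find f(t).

The factor e^(-5s) signals a time shift by c = 5 (second shifting theorem).
L{cos(t)} = s/(s^2 + 1), so L^-1{s/(s^2 + 1)} = cos(t).
Hence the inverse is u(t - 5) times that function evaluated at t - 5.

f(t) = Heaviside(t - 5)*(cos(t - 5))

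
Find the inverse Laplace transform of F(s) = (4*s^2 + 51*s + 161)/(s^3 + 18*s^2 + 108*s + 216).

Factor the denominator: s^3 + 18*s^2 + 108*s + 216 = (s + 6)^3.
Partial fraction decomposition gives [4/(s + 6)] + [3/(s + 6)^2] + [-1/(s + 6)^3].
Invert each term: 4/(s + 6) ↔ 4e^(-6t); 3/(s + 6)^2 ↔ 3t·e^(-6t); -1/(s + 6)^3 ↔ (-1/2)t^2·e^(-6t).

-t^2*exp(-6*t)/2 + 3*t*exp(-6*t) + 4*exp(-6*t)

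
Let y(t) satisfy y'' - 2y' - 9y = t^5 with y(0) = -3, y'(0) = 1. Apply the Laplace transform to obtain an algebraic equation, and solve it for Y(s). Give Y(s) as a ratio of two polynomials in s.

Y(s) = (-3*s^7 + 7*s^6 + 120)/(s^8 - 2*s^7 - 9*s^6)

Transform both sides with L{·}.
Using L{y''} = s^2 Y - s·y(0) - y'(0) and L{y'} = sY - y(0), with y(0) = -3, y'(0) = 1, the left side becomes (s^2 - 2*s - 9)Y - (-3*s + 7).
The right side is L{t^5} = 120/s^6.
So (s^2 - 2*s - 9)Y = 120/s^6 + (-3*s + 7).
Solve for Y(s) and write it as one ratio of polynomials.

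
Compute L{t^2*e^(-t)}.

L{e^(-t)} = 1/(s + 1).
Then apply L{t^2·g(t)} = (-1)^2 d^2/ds^2[H(s)] with H(s) = 1/(s + 1):
differentiating 2 times and applying the sign gives 2/(s + 1)^3.

2/(s + 1)^3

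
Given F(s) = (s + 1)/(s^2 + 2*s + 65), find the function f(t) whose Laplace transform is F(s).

Rewrite the denominator: s^2 + 2*s + 65 = (s + 1)^2 + 64.
The form in (s + 1) signals a first-shifting-theorem factor e^(-t).
Since L{cos(8t)} = s/(s^2 + 64), the inverse is e^(-t)*cos(8*t).

f(t) = exp(-t)*cos(8*t)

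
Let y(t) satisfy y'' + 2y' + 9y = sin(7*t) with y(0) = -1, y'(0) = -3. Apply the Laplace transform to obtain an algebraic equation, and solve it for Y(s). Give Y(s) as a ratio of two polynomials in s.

Y(s) = (-s^3 - 5*s^2 - 49*s - 238)/(s^4 + 2*s^3 + 58*s^2 + 98*s + 441)

Laplace-transform each side.
Using L{y''} = s^2 Y - s·y(0) - y'(0) and L{y'} = sY - y(0), with y(0) = -1, y'(0) = -3, the left side becomes (s^2 + 2*s + 9)Y - (-s - 5).
The right side is L{sin(7*t)} = 7/(s^2 + 49).
So (s^2 + 2*s + 9)Y = 7/(s^2 + 49) + (-s - 5).
Isolate Y and clear denominators.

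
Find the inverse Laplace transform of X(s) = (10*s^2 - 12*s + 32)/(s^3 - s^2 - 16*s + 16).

6*exp(4*t) - 2*exp(t) + 6*exp(-4*t)

Factor the denominator: s^3 - s^2 - 16*s + 16 = (s - 4)*(s - 1)*(s + 4).
Partial fraction decomposition gives [6/(s - 4)] + [6/(s + 4)] + [-2/(s - 1)].
Invert each term: 6/(s - 4) ↔ 6e^(4t); 6/(s + 4) ↔ 6e^(-4t); -2/(s - 1) ↔ -2e^(t).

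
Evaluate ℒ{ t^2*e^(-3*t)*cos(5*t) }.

L{cos(5t)} = s/(s^2 + 25).
Multiplying by e^(-3t) shifts s → s + 3, so L{e^(-3*t)*cos(5*t)} = (s + 3)/((s + 3)^2 + 25).
Then apply L{t^2·g(t)} = (-1)^2 d^2/ds^2[G(s)] with G(s) = (s + 3)/((s + 3)^2 + 25):
differentiating 2 times and applying the sign gives 2*(s + 3)*(s^2 + 6*s - 66)/(s^2 + 6*s + 34)^3.

2*(s + 3)*(s^2 + 6*s - 66)/(s^2 + 6*s + 34)^3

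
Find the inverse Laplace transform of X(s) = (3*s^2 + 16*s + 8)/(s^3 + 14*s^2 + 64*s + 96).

Factor the denominator: s^3 + 14*s^2 + 64*s + 96 = (s + 4)^2*(s + 6).
Partial fraction decomposition gives [-2/(s + 4)] + [-4/(s + 4)^2] + [5/(s + 6)].
Invert each term: -2/(s + 4) ↔ -2e^(-4t); -4/(s + 4)^2 ↔ -4t·e^(-4t); 5/(s + 6) ↔ 5e^(-6t).

-4*t*exp(-4*t) - 2*exp(-4*t) + 5*exp(-6*t)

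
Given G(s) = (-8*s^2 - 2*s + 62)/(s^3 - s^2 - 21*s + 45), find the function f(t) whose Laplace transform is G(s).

Factor the denominator: s^3 - s^2 - 21*s + 45 = (s - 3)^2*(s + 5).
Partial fraction decomposition gives [-6/(s - 3)] + [-2/(s - 3)^2] + [-2/(s + 5)].
Invert each term: -6/(s - 3) ↔ -6e^(3t); -2/(s - 3)^2 ↔ -2t·e^(3t); -2/(s + 5) ↔ -2e^(-5t).

f(t) = -2*t*exp(3*t) - 6*exp(3*t) - 2*exp(-5*t)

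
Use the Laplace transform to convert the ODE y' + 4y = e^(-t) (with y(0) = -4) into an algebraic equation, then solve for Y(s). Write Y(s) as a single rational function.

Y(s) = (-4*s - 3)/(s^2 + 5*s + 4)

Apply the Laplace transform to the equation.
With L{y'} = sY - y(0) = sY - (-4): the LHS transforms to (s + 4)Y - (-4).
The right side is L{e^(-t)} = 1/(s + 1).
So (s + 4)Y = 1/(s + 1) + (-4).
Divide through and combine into a single rational function.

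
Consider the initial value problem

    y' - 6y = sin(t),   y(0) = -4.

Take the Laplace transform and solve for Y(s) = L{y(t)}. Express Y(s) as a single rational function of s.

Take the Laplace transform of both sides.
With L{y'} = sY - y(0) = sY - (-4): the LHS transforms to (s - 6)Y - (-4).
The right side is L{sin(t)} = 1/(s^2 + 1).
So (s - 6)Y = 1/(s^2 + 1) + (-4).
Solve for Y(s) and write it as one ratio of polynomials.

Y(s) = (-4*s^2 - 3)/(s^3 - 6*s^2 + s - 6)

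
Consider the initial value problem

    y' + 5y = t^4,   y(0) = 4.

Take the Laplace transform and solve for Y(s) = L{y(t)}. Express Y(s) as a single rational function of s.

Y(s) = (4*s^5 + 24)/(s^6 + 5*s^5)

Transform both sides with L{·}.
The derivative rules (L{y'} = sY - y(0) = sY - 4) turn the left side into (s + 5)Y - (4).
The right side is L{t^4} = 24/s^5.
So (s + 5)Y = 24/s^5 + (4).
Divide through and combine into a single rational function.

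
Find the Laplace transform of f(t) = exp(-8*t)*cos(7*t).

L{cos(7t)} = s/(s^2 + 49).
By the first shifting theorem, multiplying by e^(-8t) replaces s with s + 8.

(s + 8)/((s + 8)^2 + 49)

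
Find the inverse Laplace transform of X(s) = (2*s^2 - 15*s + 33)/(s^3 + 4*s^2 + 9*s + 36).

-sin(3*t) - 3*cos(3*t) + 5*exp(-4*t)

Factor the denominator: s^3 + 4*s^2 + 9*s + 36 = (s + 4)*(s^2 + 9).
Partial fraction decomposition gives [5/(s + 4)] + [-3*s/(s^2 + 9)] + [-3/(s^2 + 9)].
Invert each term: 5/(s + 4) ↔ 5e^(-4t); -3·s/(s^2 + 9) ↔ -3cos(3t); -1·3/(s^2 + 9) ↔ -sin(3t).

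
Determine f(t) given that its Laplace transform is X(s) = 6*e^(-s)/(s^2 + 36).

f(t) = Heaviside(t - 1)*(sin(6*t - 6))

The factor e^(-s) signals a time shift by c = 1 (second shifting theorem).
L{sin(6t)} = 6/(s^2 + 36), so L^-1{6/(s^2 + 36)} = sin(6*t).
Hence the inverse is u(t - 1) times that function evaluated at t - 1.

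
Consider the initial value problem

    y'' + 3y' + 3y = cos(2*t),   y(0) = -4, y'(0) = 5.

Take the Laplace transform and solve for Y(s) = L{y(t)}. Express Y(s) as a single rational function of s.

Y(s) = (-4*s^3 - 7*s^2 - 15*s - 28)/(s^4 + 3*s^3 + 7*s^2 + 12*s + 12)

Laplace-transform each side.
Using L{y''} = s^2 Y - s·y(0) - y'(0) and L{y'} = sY - y(0), with y(0) = -4, y'(0) = 5, the left side becomes (s^2 + 3*s + 3)Y - (-4*s - 7).
The right side is L{cos(2*t)} = s/(s^2 + 4).
So (s^2 + 3*s + 3)Y = s/(s^2 + 4) + (-4*s - 7).
Divide through and combine into a single rational function.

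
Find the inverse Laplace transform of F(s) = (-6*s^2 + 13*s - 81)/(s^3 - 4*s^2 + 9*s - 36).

Factor the denominator: s^3 - 4*s^2 + 9*s - 36 = (s - 4)*(s^2 + 9).
Partial fraction decomposition gives [-5/(s - 4)] + [-s/(s^2 + 9)] + [9/(s^2 + 9)].
Invert each term: -5/(s - 4) ↔ -5e^(4t); -1·s/(s^2 + 9) ↔ -cos(3t); 3·3/(s^2 + 9) ↔ 3sin(3t).

-5*exp(4*t) + 3*sin(3*t) - cos(3*t)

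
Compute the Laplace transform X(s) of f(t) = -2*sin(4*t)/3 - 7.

The transform is linear, so treat each term independently.
L{-7} = -7/s; (-2/3)·[L{sin(4t)} = 4/(s^2 + 16)].

X(s) = -8/(3*(s^2 + 16)) - 7/s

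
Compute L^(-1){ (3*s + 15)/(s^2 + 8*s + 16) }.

3*t*exp(-4*t) + 3*exp(-4*t)

Factor the denominator: s^2 + 8*s + 16 = (s + 4)^2.
Partial fraction decomposition gives [3/(s + 4)] + [3/(s + 4)^2].
Invert each term: 3/(s + 4) ↔ 3e^(-4t); 3/(s + 4)^2 ↔ 3t·e^(-4t).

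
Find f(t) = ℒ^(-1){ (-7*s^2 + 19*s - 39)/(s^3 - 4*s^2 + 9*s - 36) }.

Factor the denominator: s^3 - 4*s^2 + 9*s - 36 = (s - 4)*(s^2 + 9).
Partial fraction decomposition gives [-3/(s - 4)] + [-4*s/(s^2 + 9)] + [3/(s^2 + 9)].
Invert each term: -3/(s - 4) ↔ -3e^(4t); -4·s/(s^2 + 9) ↔ -4cos(3t); 1·3/(s^2 + 9) ↔ sin(3t).

f(t) = -3*exp(4*t) + sin(3*t) - 4*cos(3*t)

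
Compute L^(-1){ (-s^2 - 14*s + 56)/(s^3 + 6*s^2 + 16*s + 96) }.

sin(4*t) - 3*cos(4*t) + 2*exp(-6*t)

Factor the denominator: s^3 + 6*s^2 + 16*s + 96 = (s + 6)*(s^2 + 16).
Partial fraction decomposition gives [2/(s + 6)] + [-3*s/(s^2 + 16)] + [4/(s^2 + 16)].
Invert each term: 2/(s + 6) ↔ 2e^(-6t); -3·s/(s^2 + 16) ↔ -3cos(4t); 1·4/(s^2 + 16) ↔ sin(4t).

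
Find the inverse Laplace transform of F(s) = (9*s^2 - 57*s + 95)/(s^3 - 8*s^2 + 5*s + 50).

Factor the denominator: s^3 - 8*s^2 + 5*s + 50 = (s - 5)^2*(s + 2).
Partial fraction decomposition gives [4/(s - 5)] + [5/(s - 5)^2] + [5/(s + 2)].
Invert each term: 4/(s - 5) ↔ 4e^(5t); 5/(s - 5)^2 ↔ 5t·e^(5t); 5/(s + 2) ↔ 5e^(-2t).

5*t*exp(5*t) + 4*exp(5*t) + 5*exp(-2*t)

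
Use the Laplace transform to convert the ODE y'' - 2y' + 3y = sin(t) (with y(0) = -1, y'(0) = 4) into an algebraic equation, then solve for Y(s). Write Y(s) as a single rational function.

Laplace-transform each side.
Using L{y''} = s^2 Y - s·y(0) - y'(0) and L{y'} = sY - y(0), with y(0) = -1, y'(0) = 4, the left side becomes (s^2 - 2*s + 3)Y - (-s + 6).
The right side is L{sin(t)} = 1/(s^2 + 1).
So (s^2 - 2*s + 3)Y = 1/(s^2 + 1) + (-s + 6).
Divide through and combine into a single rational function.

Y(s) = (-s^3 + 6*s^2 - s + 7)/(s^4 - 2*s^3 + 4*s^2 - 2*s + 3)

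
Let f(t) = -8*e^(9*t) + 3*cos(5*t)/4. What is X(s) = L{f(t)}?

The transform is linear, so treat each term independently.
(3/4)·[L{cos(5t)} = s/(s^2 + 25)]; (-8)·[L{e^(9t)} = 1/(s - 9)].

X(s) = 3*s/(4*(s^2 + 25)) - 8/(s - 9)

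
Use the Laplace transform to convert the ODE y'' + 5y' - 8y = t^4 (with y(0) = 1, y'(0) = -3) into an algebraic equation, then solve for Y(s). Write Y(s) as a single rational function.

Laplace-transform each side.
The derivative rules (L{y''} = s^2 Y - s·y(0) - y'(0) and L{y'} = sY - y(0), with y(0) = 1, y'(0) = -3) turn the left side into (s^2 + 5*s - 8)Y - (s + 2).
The right side is L{t^4} = 24/s^5.
So (s^2 + 5*s - 8)Y = 24/s^5 + (s + 2).
Divide through and combine into a single rational function.

Y(s) = (s^6 + 2*s^5 + 24)/(s^7 + 5*s^6 - 8*s^5)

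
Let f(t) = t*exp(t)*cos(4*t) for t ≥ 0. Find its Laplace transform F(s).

F(s) = (s - 5)*(s + 3)/(s^2 - 2*s + 17)^2

L{cos(4t)} = s/(s^2 + 16).
Multiplying by e^(t) shifts s → s - 1, so L{exp(t)*cos(4*t)} = (s - 1)/((s - 1)^2 + 16).
Then apply L{t·g(t)} = -d/ds[G(s)] with G(s) = (s - 1)/((s - 1)^2 + 16):
differentiating 1 time and applying the sign gives (s - 5)*(s + 3)/(s^2 - 2*s + 17)^2.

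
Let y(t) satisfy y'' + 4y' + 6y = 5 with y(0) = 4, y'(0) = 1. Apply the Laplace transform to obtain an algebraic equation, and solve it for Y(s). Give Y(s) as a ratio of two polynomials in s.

Take the Laplace transform of both sides.
With L{y''} = s^2 Y - s·y(0) - y'(0) and L{y'} = sY - y(0), with y(0) = 4, y'(0) = 1: the LHS transforms to (s^2 + 4*s + 6)Y - (4*s + 17).
The right side is L{5} = 5/s.
So (s^2 + 4*s + 6)Y = 5/s + (4*s + 17).
Isolate Y and clear denominators.

Y(s) = (4*s^2 + 17*s + 5)/(s^3 + 4*s^2 + 6*s)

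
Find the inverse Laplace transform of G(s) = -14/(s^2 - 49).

-2*sinh(7*t)

Since L{sinh(7t)} = 7/(s^2 - 49), the inverse is sinh(7*t), scaled by -2.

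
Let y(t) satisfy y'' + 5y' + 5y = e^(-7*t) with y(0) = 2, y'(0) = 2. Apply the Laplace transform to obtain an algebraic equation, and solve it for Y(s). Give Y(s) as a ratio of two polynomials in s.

Laplace-transform each side.
Using L{y''} = s^2 Y - s·y(0) - y'(0) and L{y'} = sY - y(0), with y(0) = 2, y'(0) = 2, the left side becomes (s^2 + 5*s + 5)Y - (2*s + 12).
The right side is L{e^(-7*t)} = 1/(s + 7).
So (s^2 + 5*s + 5)Y = 1/(s + 7) + (2*s + 12).
Solve for Y(s) and write it as one ratio of polynomials.

Y(s) = (2*s^2 + 26*s + 85)/(s^3 + 12*s^2 + 40*s + 35)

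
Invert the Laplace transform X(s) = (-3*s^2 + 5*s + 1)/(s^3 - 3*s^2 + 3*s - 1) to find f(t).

f(t) = 3*t^2*exp(t)/2 - t*exp(t) - 3*exp(t)

Factor the denominator: s^3 - 3*s^2 + 3*s - 1 = (s - 1)^3.
Partial fraction decomposition gives [-3/(s - 1)] + [-1/(s - 1)^2] + [3/(s - 1)^3].
Invert each term: -3/(s - 1) ↔ -3e^(t); -1/(s - 1)^2 ↔ -t·e^(t); 3/(s - 1)^3 ↔ (3/2)t^2·e^(t).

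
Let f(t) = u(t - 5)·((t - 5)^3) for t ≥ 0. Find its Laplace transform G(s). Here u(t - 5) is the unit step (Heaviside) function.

G(s) = 6*exp(-5*s)/s^4

By the second shifting theorem, L{u(t - c)·g(t - c)} = e^(-cs)·H(s) with c = 5 and H(s) = L{g(t)}.
L{t^3} = 3!/s^4 = 6/s^4.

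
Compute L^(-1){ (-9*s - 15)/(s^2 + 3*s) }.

-5 - 4*exp(-3*t)

Factor the denominator: s^2 + 3*s = s*(s + 3).
Partial fraction decomposition gives [-5/s] + [-4/(s + 3)].
Invert each term: -5/(s - 0) ↔ -5e^(0t); -4/(s + 3) ↔ -4e^(-3t).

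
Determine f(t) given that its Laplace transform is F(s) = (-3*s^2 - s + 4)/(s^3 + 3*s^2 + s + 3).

Factor the denominator: s^3 + 3*s^2 + s + 3 = (s + 3)*(s^2 + 1).
Partial fraction decomposition gives [-2/(s + 3)] + [-s/(s^2 + 1)] + [2/(s^2 + 1)].
Invert each term: -2/(s + 3) ↔ -2e^(-3t); -1·s/(s^2 + 1) ↔ -cos(t); 2·1/(s^2 + 1) ↔ 2sin(t).

f(t) = 2*sin(t) - cos(t) - 2*exp(-3*t)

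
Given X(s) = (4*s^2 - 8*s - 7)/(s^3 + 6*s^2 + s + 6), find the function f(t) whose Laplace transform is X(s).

Factor the denominator: s^3 + 6*s^2 + s + 6 = (s + 6)*(s^2 + 1).
Partial fraction decomposition gives [5/(s + 6)] + [-s/(s^2 + 1)] + [-2/(s^2 + 1)].
Invert each term: 5/(s + 6) ↔ 5e^(-6t); -1·s/(s^2 + 1) ↔ -cos(t); -2·1/(s^2 + 1) ↔ -2sin(t).

f(t) = -2*sin(t) - cos(t) + 5*exp(-6*t)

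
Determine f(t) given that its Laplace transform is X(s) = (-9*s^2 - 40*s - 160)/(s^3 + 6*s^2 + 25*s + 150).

Factor the denominator: s^3 + 6*s^2 + 25*s + 150 = (s + 6)*(s^2 + 25).
Partial fraction decomposition gives [-4/(s + 6)] + [-5*s/(s^2 + 25)] + [-10/(s^2 + 25)].
Invert each term: -4/(s + 6) ↔ -4e^(-6t); -5·s/(s^2 + 25) ↔ -5cos(5t); -2·5/(s^2 + 25) ↔ -2sin(5t).

f(t) = -2*sin(5*t) - 5*cos(5*t) - 4*exp(-6*t)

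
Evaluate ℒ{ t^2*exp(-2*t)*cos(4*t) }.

2*(s + 2)*(s^2 + 4*s - 44)/(s^2 + 4*s + 20)^3

L{cos(4t)} = s/(s^2 + 16).
Multiplying by e^(-2t) shifts s → s + 2, so L{exp(-2*t)*cos(4*t)} = (s + 2)/((s + 2)^2 + 16).
Then apply L{t^2·g(t)} = (-1)^2 d^2/ds^2[H(s)] with H(s) = (s + 2)/((s + 2)^2 + 16):
differentiating 2 times and applying the sign gives 2*(s + 2)*(s^2 + 4*s - 44)/(s^2 + 4*s + 20)^3.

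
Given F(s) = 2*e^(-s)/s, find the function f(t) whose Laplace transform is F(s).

The factor e^(-s) signals a time shift by c = 1 (second shifting theorem).
L{2} = 2/s, so L^-1{2/s} = 2.
Hence the inverse is u(t - 1) times that function evaluated at t - 1.

f(t) = Heaviside(t - 1)*(2)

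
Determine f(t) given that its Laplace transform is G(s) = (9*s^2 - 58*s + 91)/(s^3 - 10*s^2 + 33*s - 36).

Factor the denominator: s^3 - 10*s^2 + 33*s - 36 = (s - 4)*(s - 3)^2.
Partial fraction decomposition gives [6/(s - 3)] + [2/(s - 3)^2] + [3/(s - 4)].
Invert each term: 6/(s - 3) ↔ 6e^(3t); 2/(s - 3)^2 ↔ 2t·e^(3t); 3/(s - 4) ↔ 3e^(4t).

f(t) = 2*t*exp(3*t) + 3*exp(4*t) + 6*exp(3*t)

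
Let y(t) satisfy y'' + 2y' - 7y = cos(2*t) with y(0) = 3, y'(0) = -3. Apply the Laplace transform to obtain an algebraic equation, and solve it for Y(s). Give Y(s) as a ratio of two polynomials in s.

Laplace-transform each side.
Using L{y''} = s^2 Y - s·y(0) - y'(0) and L{y'} = sY - y(0), with y(0) = 3, y'(0) = -3, the left side becomes (s^2 + 2*s - 7)Y - (3*s + 3).
The right side is L{cos(2*t)} = s/(s^2 + 4).
So (s^2 + 2*s - 7)Y = s/(s^2 + 4) + (3*s + 3).
Solve for Y(s) and write it as one ratio of polynomials.

Y(s) = (3*s^3 + 3*s^2 + 13*s + 12)/(s^4 + 2*s^3 - 3*s^2 + 8*s - 28)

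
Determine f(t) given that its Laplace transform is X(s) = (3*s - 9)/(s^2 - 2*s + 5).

f(t) = -3*exp(t)*sin(2*t) + 3*exp(t)*cos(2*t)

Complete the square in the denominator: s^2 - 2*s + 5 = (s - 1)^2 + 2^2.
Split the numerator to match: 3*s - 9 = 3·(s - 1) - 3·2.
Invert each term: 3·(s - 1)/((s - 1)^2 + 4) ↔ 3e^(t)cos(2t); -3·2/((s - 1)^2 + 4) ↔ -3e^(t)sin(2t).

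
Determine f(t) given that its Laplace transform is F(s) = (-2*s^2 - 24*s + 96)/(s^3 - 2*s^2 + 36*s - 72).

Factor the denominator: s^3 - 2*s^2 + 36*s - 72 = (s - 2)*(s^2 + 36).
Partial fraction decomposition gives [1/(s - 2)] + [-3*s/(s^2 + 36)] + [-30/(s^2 + 36)].
Invert each term: 1/(s - 2) ↔ e^(2t); -3·s/(s^2 + 36) ↔ -3cos(6t); -5·6/(s^2 + 36) ↔ -5sin(6t).

f(t) = exp(2*t) - 5*sin(6*t) - 3*cos(6*t)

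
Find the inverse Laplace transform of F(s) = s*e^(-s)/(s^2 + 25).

The factor e^(-s) signals a time shift by c = 1 (second shifting theorem).
L{cos(5t)} = s/(s^2 + 25), so L^-1{s/(s^2 + 25)} = cos(5*t).
Hence the inverse is u(t - 1) times that function evaluated at t - 1.

Heaviside(t - 1)*(cos(5*t - 5))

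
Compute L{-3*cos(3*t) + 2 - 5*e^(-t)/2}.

-3*s/(s^2 + 9) - 5/(2*(s + 1)) + 2/s

Apply the Laplace transform termwise.
L{2} = 2/s; (-3)·[L{cos(3t)} = s/(s^2 + 9)]; (-5/2)·[L{e^(-t)} = 1/(s + 1)].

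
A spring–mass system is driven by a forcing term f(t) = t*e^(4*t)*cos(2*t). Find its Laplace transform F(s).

L{cos(2t)} = s/(s^2 + 4).
Multiplying by e^(4t) shifts s → s - 4, so L{e^(4*t)*cos(2*t)} = (s - 4)/((s - 4)^2 + 4).
Then apply L{t·g(t)} = -d/ds[G(s)] with G(s) = (s - 4)/((s - 4)^2 + 4):
differentiating 1 time and applying the sign gives (s - 6)*(s - 2)/(s^2 - 8*s + 20)^2.

F(s) = (s - 6)*(s - 2)/(s^2 - 8*s + 20)^2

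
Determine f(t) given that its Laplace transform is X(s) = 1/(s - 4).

f(t) = exp(4*t)

Since L{e^(4t)} = 1/(s - 4), the inverse is exp(4*t).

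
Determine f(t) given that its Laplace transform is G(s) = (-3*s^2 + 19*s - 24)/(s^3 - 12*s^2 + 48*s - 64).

f(t) = 2*t^2*exp(4*t) - 5*t*exp(4*t) - 3*exp(4*t)

Factor the denominator: s^3 - 12*s^2 + 48*s - 64 = (s - 4)^3.
Partial fraction decomposition gives [-3/(s - 4)] + [-5/(s - 4)^2] + [4/(s - 4)^3].
Invert each term: -3/(s - 4) ↔ -3e^(4t); -5/(s - 4)^2 ↔ -5t·e^(4t); 4/(s - 4)^3 ↔ (2)t^2·e^(4t).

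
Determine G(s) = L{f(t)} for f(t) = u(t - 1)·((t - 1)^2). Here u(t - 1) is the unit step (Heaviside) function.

By the second shifting theorem, L{u(t - c)·g(t - c)} = e^(-cs)·H(s) with c = 1 and H(s) = L{g(t)}.
L{t^2} = 2!/s^3 = 2/s^3.

G(s) = 2*exp(-s)/s^3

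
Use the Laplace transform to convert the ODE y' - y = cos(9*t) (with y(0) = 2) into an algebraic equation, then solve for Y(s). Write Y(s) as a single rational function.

Take the Laplace transform of both sides.
The derivative rules (L{y'} = sY - y(0) = sY - 2) turn the left side into (s - 1)Y - (2).
The right side is L{cos(9*t)} = s/(s^2 + 81).
So (s - 1)Y = s/(s^2 + 81) + (2).
Divide through and combine into a single rational function.

Y(s) = (2*s^2 + s + 162)/(s^3 - s^2 + 81*s - 81)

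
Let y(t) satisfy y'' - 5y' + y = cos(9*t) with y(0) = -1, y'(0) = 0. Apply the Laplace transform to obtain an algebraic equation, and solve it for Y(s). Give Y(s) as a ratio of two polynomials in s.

Laplace-transform each side.
Using L{y''} = s^2 Y - s·y(0) - y'(0) and L{y'} = sY - y(0), with y(0) = -1, y'(0) = 0, the left side becomes (s^2 - 5*s + 1)Y - (-s + 5).
The right side is L{cos(9*t)} = s/(s^2 + 81).
So (s^2 - 5*s + 1)Y = s/(s^2 + 81) + (-s + 5).
Isolate Y and clear denominators.

Y(s) = (-s^3 + 5*s^2 - 80*s + 405)/(s^4 - 5*s^3 + 82*s^2 - 405*s + 81)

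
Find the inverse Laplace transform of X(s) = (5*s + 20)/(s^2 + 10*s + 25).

Factor the denominator: s^2 + 10*s + 25 = (s + 5)^2.
Partial fraction decomposition gives [5/(s + 5)] + [-5/(s + 5)^2].
Invert each term: 5/(s + 5) ↔ 5e^(-5t); -5/(s + 5)^2 ↔ -5t·e^(-5t).

-5*t*exp(-5*t) + 5*exp(-5*t)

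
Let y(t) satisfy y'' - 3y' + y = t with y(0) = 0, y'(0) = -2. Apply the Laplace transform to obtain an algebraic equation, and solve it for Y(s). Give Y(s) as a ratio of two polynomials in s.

Apply the Laplace transform to the equation.
With L{y''} = s^2 Y - s·y(0) - y'(0) and L{y'} = sY - y(0), with y(0) = 0, y'(0) = -2: the LHS transforms to (s^2 - 3*s + 1)Y - (-2).
The right side is L{t} = s^(-2).
So (s^2 - 3*s + 1)Y = s^(-2) + (-2).
Isolate Y and clear denominators.

Y(s) = (-2*s^2 + 1)/(s^4 - 3*s^3 + s^2)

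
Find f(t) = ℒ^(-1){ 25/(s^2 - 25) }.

Since L{sinh(5t)} = 5/(s^2 - 25), the inverse is sinh(5*t), scaled by 5.

f(t) = 5*sinh(5*t)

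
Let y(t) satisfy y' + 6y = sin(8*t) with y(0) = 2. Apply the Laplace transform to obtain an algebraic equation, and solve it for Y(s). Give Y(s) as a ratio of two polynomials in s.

Take the Laplace transform of both sides.
With L{y'} = sY - y(0) = sY - 2: the LHS transforms to (s + 6)Y - (2).
The right side is L{sin(8*t)} = 8/(s^2 + 64).
So (s + 6)Y = 8/(s^2 + 64) + (2).
Isolate Y and clear denominators.

Y(s) = (2*s^2 + 136)/(s^3 + 6*s^2 + 64*s + 384)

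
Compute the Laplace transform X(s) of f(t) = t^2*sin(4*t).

L{sin(4t)} = 4/(s^2 + 16).
Then apply L{t^2·g(t)} = (-1)^2 d^2/ds^2[G(s)] with G(s) = 4/(s^2 + 16):
differentiating 2 times and applying the sign gives 8*(3*s^2 - 16)/(s^2 + 16)^3.

X(s) = 8*(3*s^2 - 16)/(s^2 + 16)^3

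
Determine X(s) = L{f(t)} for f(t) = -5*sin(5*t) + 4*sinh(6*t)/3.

By linearity of the Laplace transform, transform each term separately.
(-5)·[L{sin(5t)} = 5/(s^2 + 25)]; (4/3)·[L{sinh(6t)} = 6/(s^2 - 36)].

X(s) = -25/(s^2 + 25) + 8/(s^2 - 36)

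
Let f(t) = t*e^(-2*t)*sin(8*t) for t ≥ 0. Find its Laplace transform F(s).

L{sin(8t)} = 8/(s^2 + 64).
Multiplying by e^(-2t) shifts s → s + 2, so L{e^(-2*t)*sin(8*t)} = 8/((s + 2)^2 + 64).
Then apply L{t·g(t)} = -d/ds[G(s)] with G(s) = 8/((s + 2)^2 + 64):
differentiating 1 time and applying the sign gives 16*(s + 2)/(s^2 + 4*s + 68)^2.

F(s) = 16*(s + 2)/(s^2 + 4*s + 68)^2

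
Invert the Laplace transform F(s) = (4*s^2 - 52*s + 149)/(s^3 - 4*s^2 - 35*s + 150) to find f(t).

Factor the denominator: s^3 - 4*s^2 - 35*s + 150 = (s - 5)^2*(s + 6).
Partial fraction decomposition gives [-1/(s - 5)] + [-1/(s - 5)^2] + [5/(s + 6)].
Invert each term: -1/(s - 5) ↔ -e^(5t); -1/(s - 5)^2 ↔ -t·e^(5t); 5/(s + 6) ↔ 5e^(-6t).

f(t) = -t*exp(5*t) - exp(5*t) + 5*exp(-6*t)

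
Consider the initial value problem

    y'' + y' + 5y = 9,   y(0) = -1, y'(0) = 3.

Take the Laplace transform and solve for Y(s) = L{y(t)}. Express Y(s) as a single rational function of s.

Y(s) = (-s^2 + 2*s + 9)/(s^3 + s^2 + 5*s)

Laplace-transform each side.
With L{y''} = s^2 Y - s·y(0) - y'(0) and L{y'} = sY - y(0), with y(0) = -1, y'(0) = 3: the LHS transforms to (s^2 + s + 5)Y - (-s + 2).
The right side is L{9} = 9/s.
So (s^2 + s + 5)Y = 9/s + (-s + 2).
Divide through and combine into a single rational function.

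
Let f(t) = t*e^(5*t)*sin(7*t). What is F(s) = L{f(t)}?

L{sin(7t)} = 7/(s^2 + 49).
Multiplying by e^(5t) shifts s → s - 5, so L{e^(5*t)*sin(7*t)} = 7/((s - 5)^2 + 49).
Then apply L{t·g(t)} = -d/ds[G(s)] with G(s) = 7/((s - 5)^2 + 49):
differentiating 1 time and applying the sign gives 14*(s - 5)/(s^2 - 10*s + 74)^2.

F(s) = 14*(s - 5)/(s^2 - 10*s + 74)^2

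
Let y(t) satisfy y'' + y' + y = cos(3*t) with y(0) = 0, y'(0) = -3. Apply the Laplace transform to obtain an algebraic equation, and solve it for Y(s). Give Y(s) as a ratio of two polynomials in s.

Take the Laplace transform of both sides.
The derivative rules (L{y''} = s^2 Y - s·y(0) - y'(0) and L{y'} = sY - y(0), with y(0) = 0, y'(0) = -3) turn the left side into (s^2 + s + 1)Y - (-3).
The right side is L{cos(3*t)} = s/(s^2 + 9).
So (s^2 + s + 1)Y = s/(s^2 + 9) + (-3).
Solve for Y(s) and write it as one ratio of polynomials.

Y(s) = (-3*s^2 + s - 27)/(s^4 + s^3 + 10*s^2 + 9*s + 9)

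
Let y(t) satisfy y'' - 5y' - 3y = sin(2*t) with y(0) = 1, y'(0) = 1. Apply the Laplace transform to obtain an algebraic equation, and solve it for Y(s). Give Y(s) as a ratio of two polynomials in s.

Y(s) = (s^3 - 4*s^2 + 4*s - 14)/(s^4 - 5*s^3 + s^2 - 20*s - 12)

Transform both sides with L{·}.
With L{y''} = s^2 Y - s·y(0) - y'(0) and L{y'} = sY - y(0), with y(0) = 1, y'(0) = 1: the LHS transforms to (s^2 - 5*s - 3)Y - (s - 4).
The right side is L{sin(2*t)} = 2/(s^2 + 4).
So (s^2 - 5*s - 3)Y = 2/(s^2 + 4) + (s - 4).
Isolate Y and clear denominators.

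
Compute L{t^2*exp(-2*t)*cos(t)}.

2*(s + 2)*(s^2 + 4*s + 1)/(s^2 + 4*s + 5)^3

L{cos(t)} = s/(s^2 + 1).
Multiplying by e^(-2t) shifts s → s + 2, so L{exp(-2*t)*cos(t)} = (s + 2)/((s + 2)^2 + 1).
Then apply L{t^2·g(t)} = (-1)^2 d^2/ds^2[G(s)] with G(s) = (s + 2)/((s + 2)^2 + 1):
differentiating 2 times and applying the sign gives 2*(s + 2)*(s^2 + 4*s + 1)/(s^2 + 4*s + 5)^3.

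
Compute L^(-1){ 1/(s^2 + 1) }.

sin(t)

Since L{sin(t)} = 1/(s^2 + 1), the inverse is sin(t).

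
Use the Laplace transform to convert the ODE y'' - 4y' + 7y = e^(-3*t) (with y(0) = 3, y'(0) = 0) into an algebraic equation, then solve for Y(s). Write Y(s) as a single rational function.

Apply the Laplace transform to the equation.
The derivative rules (L{y''} = s^2 Y - s·y(0) - y'(0) and L{y'} = sY - y(0), with y(0) = 3, y'(0) = 0) turn the left side into (s^2 - 4*s + 7)Y - (3*s - 12).
The right side is L{e^(-3*t)} = 1/(s + 3).
So (s^2 - 4*s + 7)Y = 1/(s + 3) + (3*s - 12).
Divide through and combine into a single rational function.

Y(s) = (3*s^2 - 3*s - 35)/(s^3 - s^2 - 5*s + 21)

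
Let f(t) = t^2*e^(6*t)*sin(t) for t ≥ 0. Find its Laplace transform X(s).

L{sin(t)} = 1/(s^2 + 1).
Multiplying by e^(6t) shifts s → s - 6, so L{e^(6*t)*sin(t)} = 1/((s - 6)^2 + 1).
Then apply L{t^2·g(t)} = (-1)^2 d^2/ds^2[G(s)] with G(s) = 1/((s - 6)^2 + 1):
differentiating 2 times and applying the sign gives 2*(3*s^2 - 36*s + 107)/(s^2 - 12*s + 37)^3.

X(s) = 2*(3*s^2 - 36*s + 107)/(s^2 - 12*s + 37)^3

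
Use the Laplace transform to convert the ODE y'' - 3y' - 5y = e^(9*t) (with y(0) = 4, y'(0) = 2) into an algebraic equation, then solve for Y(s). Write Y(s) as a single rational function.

Y(s) = (4*s^2 - 46*s + 91)/(s^3 - 12*s^2 + 22*s + 45)

Transform both sides with L{·}.
With L{y''} = s^2 Y - s·y(0) - y'(0) and L{y'} = sY - y(0), with y(0) = 4, y'(0) = 2: the LHS transforms to (s^2 - 3*s - 5)Y - (4*s - 10).
The right side is L{e^(9*t)} = 1/(s - 9).
So (s^2 - 3*s - 5)Y = 1/(s - 9) + (4*s - 10).
Solve for Y(s) and write it as one ratio of polynomials.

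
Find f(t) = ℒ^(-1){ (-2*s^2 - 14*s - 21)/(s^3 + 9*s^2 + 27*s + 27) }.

Factor the denominator: s^3 + 9*s^2 + 27*s + 27 = (s + 3)^3.
Partial fraction decomposition gives [-2/(s + 3)] + [-2/(s + 3)^2] + [3/(s + 3)^3].
Invert each term: -2/(s + 3) ↔ -2e^(-3t); -2/(s + 3)^2 ↔ -2t·e^(-3t); 3/(s + 3)^3 ↔ (3/2)t^2·e^(-3t).

f(t) = 3*t^2*exp(-3*t)/2 - 2*t*exp(-3*t) - 2*exp(-3*t)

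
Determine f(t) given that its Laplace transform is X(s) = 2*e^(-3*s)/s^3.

The factor e^(-3s) signals a time shift by c = 3 (second shifting theorem).
L{t^2} = 2!/s^3 = 2/s^3, so L^-1{2/s^3} = t^2.
Hence the inverse is u(t - 3) times that function evaluated at t - 3.

f(t) = Heaviside(t - 3)*((t - 3)^2)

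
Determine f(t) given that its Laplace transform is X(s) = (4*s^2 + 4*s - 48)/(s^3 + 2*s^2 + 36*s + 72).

f(t) = -sin(6*t) + 5*cos(6*t) - exp(-2*t)

Factor the denominator: s^3 + 2*s^2 + 36*s + 72 = (s + 2)*(s^2 + 36).
Partial fraction decomposition gives [-1/(s + 2)] + [5*s/(s^2 + 36)] + [-6/(s^2 + 36)].
Invert each term: -1/(s + 2) ↔ -e^(-2t); 5·s/(s^2 + 36) ↔ 5cos(6t); -1·6/(s^2 + 36) ↔ -sin(6t).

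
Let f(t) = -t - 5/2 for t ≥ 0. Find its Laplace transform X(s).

X(s) = -5/(2*s) - 1/s^2

By linearity of the Laplace transform, transform each term separately.
L{-5/2} = (-5/2)/s; (-1)·[L{t} = 1!/s^2 = 1/s^2].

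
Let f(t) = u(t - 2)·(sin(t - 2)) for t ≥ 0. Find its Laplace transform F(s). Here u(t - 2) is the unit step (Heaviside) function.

F(s) = exp(-2*s)/(s^2 + 1)

By the second shifting theorem, L{u(t - c)·g(t - c)} = e^(-cs)·G(s) with c = 2 and G(s) = L{g(t)}.
L{sin(t)} = 1/(s^2 + 1).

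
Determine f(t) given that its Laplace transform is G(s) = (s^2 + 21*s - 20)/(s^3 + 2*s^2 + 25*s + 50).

Factor the denominator: s^3 + 2*s^2 + 25*s + 50 = (s + 2)*(s^2 + 25).
Partial fraction decomposition gives [-2/(s + 2)] + [3*s/(s^2 + 25)] + [15/(s^2 + 25)].
Invert each term: -2/(s + 2) ↔ -2e^(-2t); 3·s/(s^2 + 25) ↔ 3cos(5t); 3·5/(s^2 + 25) ↔ 3sin(5t).

f(t) = 3*sin(5*t) + 3*cos(5*t) - 2*exp(-2*t)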